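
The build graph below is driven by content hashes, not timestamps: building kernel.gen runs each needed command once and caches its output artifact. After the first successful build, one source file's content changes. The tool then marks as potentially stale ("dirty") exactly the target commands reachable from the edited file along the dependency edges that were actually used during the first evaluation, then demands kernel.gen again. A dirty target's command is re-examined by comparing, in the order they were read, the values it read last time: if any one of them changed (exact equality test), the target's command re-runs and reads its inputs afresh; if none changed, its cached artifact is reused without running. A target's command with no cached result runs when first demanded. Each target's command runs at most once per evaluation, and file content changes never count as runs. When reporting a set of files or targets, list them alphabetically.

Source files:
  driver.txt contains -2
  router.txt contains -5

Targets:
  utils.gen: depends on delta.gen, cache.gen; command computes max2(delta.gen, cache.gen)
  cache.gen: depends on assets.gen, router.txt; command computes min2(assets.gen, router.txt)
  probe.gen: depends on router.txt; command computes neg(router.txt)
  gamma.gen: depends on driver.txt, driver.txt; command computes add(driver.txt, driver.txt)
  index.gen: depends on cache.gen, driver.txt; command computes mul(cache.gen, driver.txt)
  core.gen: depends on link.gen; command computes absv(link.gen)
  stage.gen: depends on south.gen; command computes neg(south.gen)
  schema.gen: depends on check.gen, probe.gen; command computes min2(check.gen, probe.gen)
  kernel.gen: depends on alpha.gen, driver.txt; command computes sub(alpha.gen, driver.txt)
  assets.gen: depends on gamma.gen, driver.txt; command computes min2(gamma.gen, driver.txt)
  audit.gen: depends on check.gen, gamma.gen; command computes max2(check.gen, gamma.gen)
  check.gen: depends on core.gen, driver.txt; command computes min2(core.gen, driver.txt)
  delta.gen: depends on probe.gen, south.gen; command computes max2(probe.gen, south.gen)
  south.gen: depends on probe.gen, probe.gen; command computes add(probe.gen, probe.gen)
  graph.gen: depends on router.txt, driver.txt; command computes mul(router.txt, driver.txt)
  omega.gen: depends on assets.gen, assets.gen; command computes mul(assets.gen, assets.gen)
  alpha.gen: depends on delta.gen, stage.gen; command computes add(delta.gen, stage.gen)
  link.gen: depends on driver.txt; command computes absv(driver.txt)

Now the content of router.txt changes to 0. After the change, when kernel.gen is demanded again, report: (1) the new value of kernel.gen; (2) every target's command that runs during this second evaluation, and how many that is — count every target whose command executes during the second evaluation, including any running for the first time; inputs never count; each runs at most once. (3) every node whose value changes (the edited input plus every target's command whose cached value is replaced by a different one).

Initial pass — values computed on the first demand:
  probe.gen = neg(-5) = 5
  south.gen = add(5, 5) = 10
  delta.gen = max2(5, 10) = 10
  stage.gen = neg(10) = -10
  alpha.gen = add(10, -10) = 0
  kernel.gen = sub(0, -2) = 2

Second demand — change propagation:
  probe.gen: re-runs because router.txt -5->0; new result 0.
  south.gen: re-runs because probe.gen 5->0; probe.gen 5->0; new result 0.
  delta.gen: re-runs because probe.gen 5->0; south.gen 10->0; new result 0.
  stage.gen: re-runs because south.gen 10->0; new result 0.
  alpha.gen: re-runs because delta.gen 10->0; stage.gen -10->0; new result 0 (unchanged).
  kernel.gen: re-examined; everything it read last time is the same (alpha.gen unchanged, driver.txt unchanged) — cache 2 kept, no run.

The important point: alpha.gen recomputes to an identical value, and the output ends up unchanged.

kernel.gen now evaluates to 2.
Run set: alpha.gen, delta.gen, probe.gen, south.gen, stage.gen (5 run).
Changed values: delta.gen, probe.gen, router.txt, south.gen, stage.gen.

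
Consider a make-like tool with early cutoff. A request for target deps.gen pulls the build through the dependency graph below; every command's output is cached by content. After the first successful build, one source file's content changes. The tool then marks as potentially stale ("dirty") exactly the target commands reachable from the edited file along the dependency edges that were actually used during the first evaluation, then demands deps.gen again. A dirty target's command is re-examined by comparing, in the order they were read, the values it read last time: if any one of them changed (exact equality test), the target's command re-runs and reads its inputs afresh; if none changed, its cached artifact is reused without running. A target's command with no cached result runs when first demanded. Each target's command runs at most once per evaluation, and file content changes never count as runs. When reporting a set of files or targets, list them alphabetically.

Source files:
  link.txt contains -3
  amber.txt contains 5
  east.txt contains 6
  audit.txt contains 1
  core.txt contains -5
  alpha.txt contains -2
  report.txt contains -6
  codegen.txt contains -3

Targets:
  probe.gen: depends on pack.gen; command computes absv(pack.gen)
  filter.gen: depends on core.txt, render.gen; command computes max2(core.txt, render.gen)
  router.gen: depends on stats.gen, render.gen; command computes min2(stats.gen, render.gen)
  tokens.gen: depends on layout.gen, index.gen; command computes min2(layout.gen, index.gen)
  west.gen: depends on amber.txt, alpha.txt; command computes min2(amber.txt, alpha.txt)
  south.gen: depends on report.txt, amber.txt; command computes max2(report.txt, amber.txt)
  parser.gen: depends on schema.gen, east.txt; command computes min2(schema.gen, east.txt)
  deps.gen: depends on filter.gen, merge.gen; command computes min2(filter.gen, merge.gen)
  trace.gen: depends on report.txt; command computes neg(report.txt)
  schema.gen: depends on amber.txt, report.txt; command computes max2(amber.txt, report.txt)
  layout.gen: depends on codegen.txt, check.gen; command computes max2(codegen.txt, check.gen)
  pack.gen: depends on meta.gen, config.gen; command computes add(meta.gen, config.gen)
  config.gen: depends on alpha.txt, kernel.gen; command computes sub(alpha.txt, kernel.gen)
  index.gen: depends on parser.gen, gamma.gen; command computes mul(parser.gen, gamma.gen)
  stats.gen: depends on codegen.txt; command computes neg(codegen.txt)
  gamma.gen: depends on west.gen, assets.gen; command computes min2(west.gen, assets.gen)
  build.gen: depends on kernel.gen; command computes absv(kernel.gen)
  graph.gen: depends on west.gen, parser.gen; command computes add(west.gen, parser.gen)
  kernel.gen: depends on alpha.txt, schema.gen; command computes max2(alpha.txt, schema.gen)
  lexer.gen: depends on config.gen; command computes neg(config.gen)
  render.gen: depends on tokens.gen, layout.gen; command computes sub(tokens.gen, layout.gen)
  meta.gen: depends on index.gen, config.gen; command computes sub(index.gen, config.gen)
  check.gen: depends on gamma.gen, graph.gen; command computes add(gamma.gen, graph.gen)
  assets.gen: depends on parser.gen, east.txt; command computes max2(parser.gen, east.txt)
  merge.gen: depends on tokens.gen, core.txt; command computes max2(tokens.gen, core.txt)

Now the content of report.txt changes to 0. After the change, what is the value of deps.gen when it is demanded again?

Demanding deps.gen again yields -5.
Note the absorption at schema.gen: it re-runs yet its value is the same, leaving the output's value untouched.

First demand of the output computes:
  schema.gen = max2(5, -6) = 5
  parser.gen = min2(5, 6) = 5
  assets.gen = max2(5, 6) = 6
  west.gen = min2(5, -2) = -2
  gamma.gen = min2(-2, 6) = -2
  graph.gen = add(-2, 5) = 3
  check.gen = add(-2, 3) = 1
  index.gen = mul(5, -2) = -10
  layout.gen = max2(-3, 1) = 1
  tokens.gen = min2(1, -10) = -10
  merge.gen = max2(-10, -5) = -5
  render.gen = sub(-10, 1) = -11
  filter.gen = max2(-5, -11) = -5
  deps.gen = min2(-5, -5) = -5

After the edit, cleaning proceeds:
  schema.gen: a read changed (report.txt -6->0) — executes, giving 5 — identical to its old value.
  parser.gen: dirty, but its reads are unchanged (schema.gen unchanged, east.txt unchanged); cached 5 stands.
  assets.gen: dirty, but its reads are unchanged (parser.gen unchanged, east.txt unchanged); cached 6 stands.
  gamma.gen: dirty, but its reads are unchanged (west.gen unchanged, assets.gen unchanged); cached -2 stands.
  graph.gen: dirty, but its reads are unchanged (west.gen unchanged, parser.gen unchanged); cached 3 stands.
  check.gen: dirty, but its reads are unchanged (gamma.gen unchanged, graph.gen unchanged); cached 1 stands.
  index.gen: dirty, but its reads are unchanged (parser.gen unchanged, gamma.gen unchanged); cached -10 stands.
  layout.gen: dirty, but its reads are unchanged (codegen.txt unchanged, check.gen unchanged); cached 1 stands.
  tokens.gen: dirty, but its reads are unchanged (layout.gen unchanged, index.gen unchanged); cached -10 stands.
  merge.gen: dirty, but its reads are unchanged (tokens.gen unchanged, core.txt unchanged); cached -5 stands.
  render.gen: dirty, but its reads are unchanged (tokens.gen unchanged, layout.gen unchanged); cached -11 stands.
  filter.gen: dirty, but its reads are unchanged (core.txt unchanged, render.gen unchanged); cached -5 stands.
  deps.gen: dirty, but its reads are unchanged (filter.gen unchanged, merge.gen unchanged); cached -5 stands.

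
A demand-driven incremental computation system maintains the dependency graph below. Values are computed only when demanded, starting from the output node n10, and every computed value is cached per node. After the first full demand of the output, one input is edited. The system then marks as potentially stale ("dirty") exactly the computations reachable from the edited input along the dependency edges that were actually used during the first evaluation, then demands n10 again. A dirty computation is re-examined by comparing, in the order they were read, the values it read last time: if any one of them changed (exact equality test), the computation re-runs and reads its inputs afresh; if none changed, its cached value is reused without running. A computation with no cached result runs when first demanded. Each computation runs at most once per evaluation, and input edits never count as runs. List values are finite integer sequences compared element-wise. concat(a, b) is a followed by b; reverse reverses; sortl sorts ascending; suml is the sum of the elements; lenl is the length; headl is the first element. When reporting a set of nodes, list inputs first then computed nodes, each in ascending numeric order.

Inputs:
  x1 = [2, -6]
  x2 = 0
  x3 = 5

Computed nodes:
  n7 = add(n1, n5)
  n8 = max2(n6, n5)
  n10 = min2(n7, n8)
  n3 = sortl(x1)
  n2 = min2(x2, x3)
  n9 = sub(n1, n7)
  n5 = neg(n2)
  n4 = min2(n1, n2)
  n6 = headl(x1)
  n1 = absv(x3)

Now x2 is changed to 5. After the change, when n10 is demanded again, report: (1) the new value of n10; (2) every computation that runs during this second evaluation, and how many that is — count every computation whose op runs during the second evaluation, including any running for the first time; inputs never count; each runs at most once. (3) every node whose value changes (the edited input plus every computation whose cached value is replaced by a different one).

New value of n10: 0.
Computations that run: n2, n5, n7, n8, n10 — 5 in total.
Values that change: x2, n2, n5, n7, n10.

First evaluation (everything demanded from the output):
  n1 = absv(5) = 5
  n2 = min2(0, 5) = 0
  n5 = neg(0) = 0
  n6 = headl([2, -6]) = 2
  n7 = add(5, 0) = 5
  n8 = max2(2, 0) = 2
  n10 = min2(5, 2) = 2

Propagation after the edit:
  n2: runs — x2 0->5; result 5.
  n5: runs — n2 0->5; result -5.
  n7: runs — n5 0->-5; result 0.
  n8: runs — n5 0->-5; result 2 (same value as before).
  n10: runs — n7 5->0; result 0.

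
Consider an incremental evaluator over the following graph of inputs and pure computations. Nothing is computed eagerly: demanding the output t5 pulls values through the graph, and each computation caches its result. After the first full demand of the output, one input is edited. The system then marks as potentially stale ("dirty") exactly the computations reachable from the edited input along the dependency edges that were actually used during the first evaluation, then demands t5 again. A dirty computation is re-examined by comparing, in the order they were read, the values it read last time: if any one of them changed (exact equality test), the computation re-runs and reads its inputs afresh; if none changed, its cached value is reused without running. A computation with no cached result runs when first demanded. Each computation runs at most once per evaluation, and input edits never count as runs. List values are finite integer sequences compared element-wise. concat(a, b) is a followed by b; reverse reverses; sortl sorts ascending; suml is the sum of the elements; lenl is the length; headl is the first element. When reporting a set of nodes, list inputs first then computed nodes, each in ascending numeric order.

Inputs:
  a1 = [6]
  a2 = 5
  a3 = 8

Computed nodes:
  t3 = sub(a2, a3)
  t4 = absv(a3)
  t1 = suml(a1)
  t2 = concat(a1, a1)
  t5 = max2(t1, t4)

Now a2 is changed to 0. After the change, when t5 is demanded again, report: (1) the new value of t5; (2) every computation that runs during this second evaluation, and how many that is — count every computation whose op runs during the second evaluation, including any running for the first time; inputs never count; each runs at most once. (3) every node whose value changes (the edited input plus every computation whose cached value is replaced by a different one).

Initial pass — values computed on the first demand:
  t1 = suml([6]) = 6
  t4 = absv(8) = 8
  t5 = max2(6, 8) = 8

Second demand — change propagation:
  no demanded computation ever read a2, so the edit dirties nothing and nothing runs.

The important point: nothing the output needs ever reads a2, so the edit is invisible to it.

t5 now evaluates to 8.
Run set: none (0 run).
Changed values: a2.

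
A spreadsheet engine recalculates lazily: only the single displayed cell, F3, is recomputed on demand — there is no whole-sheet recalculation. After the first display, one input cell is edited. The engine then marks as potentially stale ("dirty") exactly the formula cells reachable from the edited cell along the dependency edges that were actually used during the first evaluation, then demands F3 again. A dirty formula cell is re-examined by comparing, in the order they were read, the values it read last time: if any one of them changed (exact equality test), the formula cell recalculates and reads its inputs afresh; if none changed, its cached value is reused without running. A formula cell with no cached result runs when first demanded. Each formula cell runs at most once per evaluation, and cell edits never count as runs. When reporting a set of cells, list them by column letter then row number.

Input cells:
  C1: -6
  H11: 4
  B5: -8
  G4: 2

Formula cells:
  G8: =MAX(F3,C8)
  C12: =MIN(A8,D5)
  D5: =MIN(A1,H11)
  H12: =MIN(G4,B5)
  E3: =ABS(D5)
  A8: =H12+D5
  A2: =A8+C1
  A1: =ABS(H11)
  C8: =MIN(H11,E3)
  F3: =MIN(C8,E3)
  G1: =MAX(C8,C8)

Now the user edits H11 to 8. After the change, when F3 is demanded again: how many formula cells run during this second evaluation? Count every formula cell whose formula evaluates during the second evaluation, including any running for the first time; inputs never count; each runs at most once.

Formula cells that run: A1, C8, D5, E3, F3 — 5 in total.

First evaluation (everything demanded from the output):
  A1 = ABS(4) = 4
  D5 = MIN(4, 4) = 4
  E3 = ABS(4) = 4
  C8 = MIN(4, 4) = 4
  F3 = MIN(4, 4) = 4

Propagation after the edit:
  A1: runs — H11 4->8; result 8.
  D5: runs — A1 4->8; H11 4->8; result 8.
  E3: runs — D5 4->8; result 8.
  C8: runs — H11 4->8; E3 4->8; result 8.
  F3: runs — C8 4->8; E3 4->8; result 8.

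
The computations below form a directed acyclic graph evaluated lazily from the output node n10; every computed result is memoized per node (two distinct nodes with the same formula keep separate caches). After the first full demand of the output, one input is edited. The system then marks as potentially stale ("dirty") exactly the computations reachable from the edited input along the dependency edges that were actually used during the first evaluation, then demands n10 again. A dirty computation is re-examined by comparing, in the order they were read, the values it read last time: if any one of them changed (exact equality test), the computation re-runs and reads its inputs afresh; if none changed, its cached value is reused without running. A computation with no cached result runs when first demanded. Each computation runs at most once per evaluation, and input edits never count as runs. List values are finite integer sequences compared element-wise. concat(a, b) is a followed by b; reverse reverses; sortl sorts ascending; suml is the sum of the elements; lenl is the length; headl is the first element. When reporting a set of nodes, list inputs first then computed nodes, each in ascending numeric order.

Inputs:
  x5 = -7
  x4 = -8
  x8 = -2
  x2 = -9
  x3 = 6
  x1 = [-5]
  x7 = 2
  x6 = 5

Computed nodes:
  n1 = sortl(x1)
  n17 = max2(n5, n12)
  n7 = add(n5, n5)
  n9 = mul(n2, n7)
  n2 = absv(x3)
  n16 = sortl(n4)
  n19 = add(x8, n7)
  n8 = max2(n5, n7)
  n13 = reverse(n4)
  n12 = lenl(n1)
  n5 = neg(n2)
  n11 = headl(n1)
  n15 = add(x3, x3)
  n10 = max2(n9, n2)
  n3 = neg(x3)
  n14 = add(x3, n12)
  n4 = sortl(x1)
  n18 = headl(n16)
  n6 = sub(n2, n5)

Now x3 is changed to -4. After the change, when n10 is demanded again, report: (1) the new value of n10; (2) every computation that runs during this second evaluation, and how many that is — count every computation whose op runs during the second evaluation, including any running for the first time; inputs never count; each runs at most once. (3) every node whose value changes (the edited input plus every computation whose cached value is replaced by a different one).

First demand of the output computes:
  n2 = absv(6) = 6
  n5 = neg(6) = -6
  n7 = add(-6, -6) = -12
  n9 = mul(6, -12) = -72
  n10 = max2(-72, 6) = 6

After the edit, cleaning proceeds:
  n2: a read changed (x3 6->-4) — executes, giving 4.
  n5: a read changed (n2 6->4) — executes, giving -4.
  n7: a read changed (n5 -6->-4; n5 -6->-4) — executes, giving -8.
  n9: a read changed (n2 6->4; n7 -12->-8) — executes, giving -32.
  n10: a read changed (n9 -72->-32; n2 6->4) — executes, giving 4.

Demanding n10 again yields 4.
5 computations run: n2, n5, n7, n9, n10.
The nodes whose values change: x3, n2, n5, n7, n9, n10.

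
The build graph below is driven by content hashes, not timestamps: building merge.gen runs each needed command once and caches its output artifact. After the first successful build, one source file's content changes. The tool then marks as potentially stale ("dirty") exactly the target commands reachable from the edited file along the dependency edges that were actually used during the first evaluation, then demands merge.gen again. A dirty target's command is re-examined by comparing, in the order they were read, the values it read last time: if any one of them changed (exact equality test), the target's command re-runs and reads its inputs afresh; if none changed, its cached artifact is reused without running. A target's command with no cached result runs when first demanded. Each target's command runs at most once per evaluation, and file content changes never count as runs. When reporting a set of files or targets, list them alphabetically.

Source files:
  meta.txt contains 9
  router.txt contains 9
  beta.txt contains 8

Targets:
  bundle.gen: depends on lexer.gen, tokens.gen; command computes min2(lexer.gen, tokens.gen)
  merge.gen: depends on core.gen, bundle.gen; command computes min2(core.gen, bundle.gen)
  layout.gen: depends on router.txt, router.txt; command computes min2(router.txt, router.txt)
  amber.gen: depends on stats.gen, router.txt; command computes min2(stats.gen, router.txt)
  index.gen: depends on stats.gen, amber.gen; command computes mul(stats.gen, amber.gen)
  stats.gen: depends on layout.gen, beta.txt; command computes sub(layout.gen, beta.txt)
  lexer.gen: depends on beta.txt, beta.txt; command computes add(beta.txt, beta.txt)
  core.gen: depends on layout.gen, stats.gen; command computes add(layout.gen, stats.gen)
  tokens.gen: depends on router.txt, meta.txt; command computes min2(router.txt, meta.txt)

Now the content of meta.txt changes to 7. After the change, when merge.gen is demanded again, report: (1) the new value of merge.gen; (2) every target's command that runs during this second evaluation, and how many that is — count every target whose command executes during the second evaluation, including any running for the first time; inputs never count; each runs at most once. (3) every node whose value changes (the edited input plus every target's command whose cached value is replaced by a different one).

merge.gen now evaluates to 7.
Run set: bundle.gen, merge.gen, tokens.gen (3 run).
Changed values: bundle.gen, merge.gen, meta.txt, tokens.gen.

Initial pass — values computed on the first demand:
  layout.gen = min2(9, 9) = 9
  lexer.gen = add(8, 8) = 16
  stats.gen = sub(9, 8) = 1
  core.gen = add(9, 1) = 10
  tokens.gen = min2(9, 9) = 9
  bundle.gen = min2(16, 9) = 9
  merge.gen = min2(10, 9) = 9

Second demand — change propagation:
  tokens.gen: re-runs because meta.txt 9->7; new result 7.
  bundle.gen: re-runs because tokens.gen 9->7; new result 7.
  merge.gen: re-runs because bundle.gen 9->7; new result 7.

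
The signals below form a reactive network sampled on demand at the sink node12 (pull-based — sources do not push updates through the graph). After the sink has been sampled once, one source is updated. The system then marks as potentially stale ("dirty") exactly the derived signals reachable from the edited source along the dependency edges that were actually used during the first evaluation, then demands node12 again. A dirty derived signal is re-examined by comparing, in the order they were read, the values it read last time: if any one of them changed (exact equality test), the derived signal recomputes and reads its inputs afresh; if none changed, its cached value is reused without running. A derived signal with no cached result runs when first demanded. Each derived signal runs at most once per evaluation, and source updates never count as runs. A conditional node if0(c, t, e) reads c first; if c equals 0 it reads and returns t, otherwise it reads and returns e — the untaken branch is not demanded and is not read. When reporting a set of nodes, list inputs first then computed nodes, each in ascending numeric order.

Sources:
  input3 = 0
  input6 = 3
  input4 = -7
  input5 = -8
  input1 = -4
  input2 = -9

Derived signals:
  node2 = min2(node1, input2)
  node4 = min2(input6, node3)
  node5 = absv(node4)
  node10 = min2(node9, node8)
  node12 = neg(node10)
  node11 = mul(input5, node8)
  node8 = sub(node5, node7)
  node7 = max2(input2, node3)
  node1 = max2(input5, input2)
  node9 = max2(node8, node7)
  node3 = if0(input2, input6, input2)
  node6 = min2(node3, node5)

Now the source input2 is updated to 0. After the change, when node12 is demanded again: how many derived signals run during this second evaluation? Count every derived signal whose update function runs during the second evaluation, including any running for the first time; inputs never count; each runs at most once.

Initial pass — values computed on the first demand:
  node3 = if0(input2=-9 -> else branch input2) = -9
  node4 = min2(3, -9) = -9
  node5 = absv(-9) = 9
  node7 = max2(-9, -9) = -9
  node8 = sub(9, -9) = 18
  node9 = max2(18, -9) = 18
  node10 = min2(18, 18) = 18
  node12 = neg(18) = -18

Second demand — change propagation:
  node3: re-runs because input2 -9->0; input2 -9->0; new result 3.
  node4: re-runs because node3 -9->3; new result 3.
  node5: re-runs because node4 -9->3; new result 3.
  node7: re-runs because input2 -9->0; node3 -9->3; new result 3.
  node8: re-runs because node5 9->3; node7 -9->3; new result 0.
  node9: re-runs because node8 18->0; node7 -9->3; new result 3.
  node10: re-runs because node9 18->3; node8 18->0; new result 0.
  node12: re-runs because node10 18->0; new result 0.

Run set: node3, node4, node5, node7, node8, node9, node10, node12 (8 run).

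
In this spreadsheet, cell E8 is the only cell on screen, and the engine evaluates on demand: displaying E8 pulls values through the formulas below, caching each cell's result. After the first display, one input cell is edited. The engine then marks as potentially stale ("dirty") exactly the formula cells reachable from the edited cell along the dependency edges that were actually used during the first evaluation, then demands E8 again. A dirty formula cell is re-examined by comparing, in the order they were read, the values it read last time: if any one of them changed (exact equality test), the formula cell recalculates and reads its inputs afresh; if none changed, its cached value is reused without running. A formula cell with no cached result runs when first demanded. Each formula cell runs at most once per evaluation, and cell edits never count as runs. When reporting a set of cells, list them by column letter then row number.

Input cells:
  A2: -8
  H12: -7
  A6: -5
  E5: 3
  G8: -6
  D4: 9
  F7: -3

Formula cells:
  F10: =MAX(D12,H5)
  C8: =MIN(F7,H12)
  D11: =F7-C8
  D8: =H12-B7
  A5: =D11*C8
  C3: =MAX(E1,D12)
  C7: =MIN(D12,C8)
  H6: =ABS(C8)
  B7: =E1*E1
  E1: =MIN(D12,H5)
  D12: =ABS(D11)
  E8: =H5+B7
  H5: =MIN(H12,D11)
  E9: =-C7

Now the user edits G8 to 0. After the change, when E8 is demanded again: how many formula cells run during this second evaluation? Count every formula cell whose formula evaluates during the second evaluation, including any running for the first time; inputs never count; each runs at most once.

Initial pass — values computed on the first demand:
  C8 = MIN(-3, -7) = -7
  D11 = -3 - -7 = 4
  D12 = ABS(4) = 4
  H5 = MIN(-7, 4) = -7
  E1 = MIN(4, -7) = -7
  B7 = -7 * -7 = 49
  E8 = -7 + 49 = 42

Second demand — change propagation:
  no demanded computation ever read G8, so the edit dirties nothing and nothing runs.

The important point: nothing the output needs ever reads G8, so the edit is invisible to it.

Run set: none (0 run).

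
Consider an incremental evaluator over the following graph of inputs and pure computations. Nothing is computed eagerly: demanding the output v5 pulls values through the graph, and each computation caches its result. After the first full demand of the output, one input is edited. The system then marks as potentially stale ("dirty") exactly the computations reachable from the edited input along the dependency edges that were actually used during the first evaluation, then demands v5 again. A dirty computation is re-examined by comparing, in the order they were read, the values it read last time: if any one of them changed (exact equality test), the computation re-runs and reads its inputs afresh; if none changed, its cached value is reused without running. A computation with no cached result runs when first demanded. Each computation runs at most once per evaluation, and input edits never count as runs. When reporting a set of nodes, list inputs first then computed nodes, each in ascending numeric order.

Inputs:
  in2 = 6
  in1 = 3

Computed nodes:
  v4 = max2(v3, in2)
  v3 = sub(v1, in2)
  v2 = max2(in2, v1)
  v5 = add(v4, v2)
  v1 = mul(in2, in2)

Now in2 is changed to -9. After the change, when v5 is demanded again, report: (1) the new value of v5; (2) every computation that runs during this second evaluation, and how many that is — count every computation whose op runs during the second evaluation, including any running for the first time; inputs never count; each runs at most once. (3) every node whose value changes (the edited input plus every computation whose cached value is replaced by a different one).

Initial pass — values computed on the first demand:
  v1 = mul(6, 6) = 36
  v2 = max2(6, 36) = 36
  v3 = sub(36, 6) = 30
  v4 = max2(30, 6) = 30
  v5 = add(30, 36) = 66

Second demand — change propagation:
  v1: re-runs because in2 6->-9; in2 6->-9; new result 81.
  v2: re-runs because in2 6->-9; v1 36->81; new result 81.
  v3: re-runs because v1 36->81; in2 6->-9; new result 90.
  v4: re-runs because v3 30->90; in2 6->-9; new result 90.
  v5: re-runs because v4 30->90; v2 36->81; new result 171.

v5 now evaluates to 171.
Run set: v1, v2, v3, v4, v5 (5 run).
Changed values: in2, v1, v2, v3, v4, v5.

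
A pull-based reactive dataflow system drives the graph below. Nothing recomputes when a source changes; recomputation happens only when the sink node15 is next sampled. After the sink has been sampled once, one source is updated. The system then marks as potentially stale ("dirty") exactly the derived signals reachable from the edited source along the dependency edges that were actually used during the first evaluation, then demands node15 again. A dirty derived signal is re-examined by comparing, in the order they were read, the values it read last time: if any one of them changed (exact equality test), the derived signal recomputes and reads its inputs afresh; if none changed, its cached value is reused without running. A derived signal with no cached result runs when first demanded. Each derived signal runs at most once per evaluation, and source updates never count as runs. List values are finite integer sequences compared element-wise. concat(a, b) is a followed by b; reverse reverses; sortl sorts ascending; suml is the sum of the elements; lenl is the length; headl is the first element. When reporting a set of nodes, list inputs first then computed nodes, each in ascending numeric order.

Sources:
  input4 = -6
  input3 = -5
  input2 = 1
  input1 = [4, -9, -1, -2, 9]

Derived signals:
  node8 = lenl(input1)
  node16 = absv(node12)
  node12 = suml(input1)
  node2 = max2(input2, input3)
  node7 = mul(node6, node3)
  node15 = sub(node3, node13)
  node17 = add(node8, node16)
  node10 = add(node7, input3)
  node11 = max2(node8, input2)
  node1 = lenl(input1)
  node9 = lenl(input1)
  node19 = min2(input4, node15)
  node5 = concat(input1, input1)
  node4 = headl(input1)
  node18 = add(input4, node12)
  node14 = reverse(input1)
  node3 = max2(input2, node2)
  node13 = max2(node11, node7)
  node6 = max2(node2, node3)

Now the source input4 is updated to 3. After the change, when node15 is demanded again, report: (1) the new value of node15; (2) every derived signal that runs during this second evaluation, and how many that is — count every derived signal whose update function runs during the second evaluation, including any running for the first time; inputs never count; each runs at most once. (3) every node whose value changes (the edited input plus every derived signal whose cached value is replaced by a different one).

First evaluation (everything demanded from the output):
  node2 = max2(1, -5) = 1
  node3 = max2(1, 1) = 1
  node6 = max2(1, 1) = 1
  node7 = mul(1, 1) = 1
  node8 = lenl([4, -9, -1, -2, 9]) = 5
  node11 = max2(5, 1) = 5
  node13 = max2(5, 1) = 5
  node15 = sub(1, 5) = -4

Propagation after the edit:
  input4 feeds no computation that the output demands — nothing is marked dirty and nothing runs.

Key observation: input4 is never demanded by the output, so the edit triggers no recomputation at all.

New value of node15: -4.
Derived signals that run: none — 0 in total.
Values that change: input4.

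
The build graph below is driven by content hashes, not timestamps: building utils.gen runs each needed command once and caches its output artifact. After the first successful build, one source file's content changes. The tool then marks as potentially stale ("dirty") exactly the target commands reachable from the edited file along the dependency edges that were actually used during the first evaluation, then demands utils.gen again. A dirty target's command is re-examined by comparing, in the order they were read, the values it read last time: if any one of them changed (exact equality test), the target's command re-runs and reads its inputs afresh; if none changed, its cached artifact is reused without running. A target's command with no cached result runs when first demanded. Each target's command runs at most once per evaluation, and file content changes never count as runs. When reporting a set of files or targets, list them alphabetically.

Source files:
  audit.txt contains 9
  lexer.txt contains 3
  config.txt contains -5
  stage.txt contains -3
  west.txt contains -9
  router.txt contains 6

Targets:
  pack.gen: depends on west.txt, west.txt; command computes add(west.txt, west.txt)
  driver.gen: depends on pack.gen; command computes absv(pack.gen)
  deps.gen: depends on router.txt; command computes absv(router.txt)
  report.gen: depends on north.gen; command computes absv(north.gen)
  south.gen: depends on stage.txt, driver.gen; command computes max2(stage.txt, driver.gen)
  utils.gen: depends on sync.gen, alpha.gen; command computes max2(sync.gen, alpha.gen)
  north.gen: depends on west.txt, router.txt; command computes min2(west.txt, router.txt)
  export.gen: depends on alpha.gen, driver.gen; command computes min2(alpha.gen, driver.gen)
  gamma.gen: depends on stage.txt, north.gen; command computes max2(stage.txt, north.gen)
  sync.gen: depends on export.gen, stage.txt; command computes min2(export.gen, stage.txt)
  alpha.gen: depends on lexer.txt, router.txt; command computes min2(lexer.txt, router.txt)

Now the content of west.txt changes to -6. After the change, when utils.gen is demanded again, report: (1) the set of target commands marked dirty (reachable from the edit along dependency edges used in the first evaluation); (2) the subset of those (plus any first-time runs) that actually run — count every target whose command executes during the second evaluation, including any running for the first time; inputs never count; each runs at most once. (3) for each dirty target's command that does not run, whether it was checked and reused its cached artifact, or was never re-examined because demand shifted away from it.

Initial pass — values computed on the first demand:
  alpha.gen = min2(3, 6) = 3
  pack.gen = add(-9, -9) = -18
  driver.gen = absv(-18) = 18
  export.gen = min2(3, 18) = 3
  sync.gen = min2(3, -3) = -3
  utils.gen = max2(-3, 3) = 3

Second demand — change propagation:
  pack.gen: re-runs because west.txt -9->-6; west.txt -9->-6; new result -12.
  driver.gen: re-runs because pack.gen -18->-12; new result 12.
  export.gen: re-runs because driver.gen 18->12; new result 3 (unchanged).
  sync.gen: re-examined; everything it read last time is the same (export.gen unchanged, stage.txt unchanged) — cache -3 kept, no run.
  utils.gen: re-examined; everything it read last time is the same (sync.gen unchanged, alpha.gen unchanged) — cache 3 kept, no run.

The important point: export.gen recomputes to an identical value, and the output ends up unchanged.

Dirty set: driver.gen, export.gen, pack.gen, sync.gen, utils.gen.
Run set: driver.gen, export.gen, pack.gen (3 run).
Re-examined without running (cache reused): sync.gen, utils.gen.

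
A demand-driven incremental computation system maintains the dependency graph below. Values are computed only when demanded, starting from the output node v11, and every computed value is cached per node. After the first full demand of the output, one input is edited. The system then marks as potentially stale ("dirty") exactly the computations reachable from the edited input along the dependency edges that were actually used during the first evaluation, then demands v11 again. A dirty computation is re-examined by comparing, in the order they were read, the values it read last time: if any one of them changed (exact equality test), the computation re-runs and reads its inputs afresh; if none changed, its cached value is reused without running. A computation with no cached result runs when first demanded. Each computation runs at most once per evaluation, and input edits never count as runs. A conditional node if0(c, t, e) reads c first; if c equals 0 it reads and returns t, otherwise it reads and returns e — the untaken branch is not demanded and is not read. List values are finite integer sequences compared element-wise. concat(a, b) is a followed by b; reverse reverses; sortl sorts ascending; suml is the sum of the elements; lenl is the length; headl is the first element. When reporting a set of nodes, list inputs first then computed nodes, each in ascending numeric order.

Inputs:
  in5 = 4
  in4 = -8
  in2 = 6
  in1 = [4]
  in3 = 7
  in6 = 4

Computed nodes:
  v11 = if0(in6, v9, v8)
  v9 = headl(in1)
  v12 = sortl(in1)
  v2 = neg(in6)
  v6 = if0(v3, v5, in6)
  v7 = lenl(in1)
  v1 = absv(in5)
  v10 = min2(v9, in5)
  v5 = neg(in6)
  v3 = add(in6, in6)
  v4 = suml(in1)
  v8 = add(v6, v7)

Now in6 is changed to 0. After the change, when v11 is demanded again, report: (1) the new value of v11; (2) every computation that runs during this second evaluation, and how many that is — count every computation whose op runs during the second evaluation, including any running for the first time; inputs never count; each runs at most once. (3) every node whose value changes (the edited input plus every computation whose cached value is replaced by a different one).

New value of v11: 4.
Computations that run: v9, v11 — 2 in total.
Values that change: in6, v11.
Key observation: a condition flipped, so demand moved to the other branch — v3, v6, v8 are never re-examined.

First evaluation (everything demanded from the output):
  v3 = add(4, 4) = 8
  v6 = if0(v3=8 -> else branch in6) = 4
  v7 = lenl([4]) = 1
  v8 = add(4, 1) = 5
  v11 = if0(in6=4 -> else branch v8) = 5

Propagation after the edit:
  v3: marked dirty but never re-examined — demand shifted away from it.
  v6: marked dirty but never re-examined — demand shifted away from it.
  v8: marked dirty but never re-examined — demand shifted away from it.
  v9: demanded for the first time — runs, produces 4.
  v11: runs — in6 4->0; result 4.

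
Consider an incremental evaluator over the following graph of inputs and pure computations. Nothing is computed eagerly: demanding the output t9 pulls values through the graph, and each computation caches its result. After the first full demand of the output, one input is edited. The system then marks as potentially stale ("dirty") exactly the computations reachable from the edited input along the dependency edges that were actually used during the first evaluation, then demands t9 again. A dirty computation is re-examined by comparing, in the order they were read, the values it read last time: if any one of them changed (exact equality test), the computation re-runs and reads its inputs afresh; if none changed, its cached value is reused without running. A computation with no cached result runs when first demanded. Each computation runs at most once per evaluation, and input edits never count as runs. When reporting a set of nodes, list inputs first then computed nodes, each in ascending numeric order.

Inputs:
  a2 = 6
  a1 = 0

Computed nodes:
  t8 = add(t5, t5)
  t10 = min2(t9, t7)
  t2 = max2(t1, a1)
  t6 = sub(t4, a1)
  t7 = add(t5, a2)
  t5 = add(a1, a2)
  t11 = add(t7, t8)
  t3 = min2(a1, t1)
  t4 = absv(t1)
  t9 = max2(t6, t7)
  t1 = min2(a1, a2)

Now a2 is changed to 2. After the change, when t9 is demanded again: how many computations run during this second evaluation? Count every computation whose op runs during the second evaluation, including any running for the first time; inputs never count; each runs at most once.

Run set: t1, t5, t7, t9 (4 run).
The important point: at t4 every value read last time is unchanged, so the dirty flag clears without a run.

Initial pass — values computed on the first demand:
  t1 = min2(0, 6) = 0
  t4 = absv(0) = 0
  t5 = add(0, 6) = 6
  t6 = sub(0, 0) = 0
  t7 = add(6, 6) = 12
  t9 = max2(0, 12) = 12

Second demand — change propagation:
  t1: re-runs because a2 6->2; new result 0 (unchanged).
  t4: re-examined; everything it read last time is the same (t1 unchanged) — cache 0 kept, no run.
  t5: re-runs because a2 6->2; new result 2.
  t6: re-examined; everything it read last time is the same (t4 unchanged, a1 unchanged) — cache 0 kept, no run.
  t7: re-runs because t5 6->2; a2 6->2; new result 4.
  t9: re-runs because t7 12->4; new result 4.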